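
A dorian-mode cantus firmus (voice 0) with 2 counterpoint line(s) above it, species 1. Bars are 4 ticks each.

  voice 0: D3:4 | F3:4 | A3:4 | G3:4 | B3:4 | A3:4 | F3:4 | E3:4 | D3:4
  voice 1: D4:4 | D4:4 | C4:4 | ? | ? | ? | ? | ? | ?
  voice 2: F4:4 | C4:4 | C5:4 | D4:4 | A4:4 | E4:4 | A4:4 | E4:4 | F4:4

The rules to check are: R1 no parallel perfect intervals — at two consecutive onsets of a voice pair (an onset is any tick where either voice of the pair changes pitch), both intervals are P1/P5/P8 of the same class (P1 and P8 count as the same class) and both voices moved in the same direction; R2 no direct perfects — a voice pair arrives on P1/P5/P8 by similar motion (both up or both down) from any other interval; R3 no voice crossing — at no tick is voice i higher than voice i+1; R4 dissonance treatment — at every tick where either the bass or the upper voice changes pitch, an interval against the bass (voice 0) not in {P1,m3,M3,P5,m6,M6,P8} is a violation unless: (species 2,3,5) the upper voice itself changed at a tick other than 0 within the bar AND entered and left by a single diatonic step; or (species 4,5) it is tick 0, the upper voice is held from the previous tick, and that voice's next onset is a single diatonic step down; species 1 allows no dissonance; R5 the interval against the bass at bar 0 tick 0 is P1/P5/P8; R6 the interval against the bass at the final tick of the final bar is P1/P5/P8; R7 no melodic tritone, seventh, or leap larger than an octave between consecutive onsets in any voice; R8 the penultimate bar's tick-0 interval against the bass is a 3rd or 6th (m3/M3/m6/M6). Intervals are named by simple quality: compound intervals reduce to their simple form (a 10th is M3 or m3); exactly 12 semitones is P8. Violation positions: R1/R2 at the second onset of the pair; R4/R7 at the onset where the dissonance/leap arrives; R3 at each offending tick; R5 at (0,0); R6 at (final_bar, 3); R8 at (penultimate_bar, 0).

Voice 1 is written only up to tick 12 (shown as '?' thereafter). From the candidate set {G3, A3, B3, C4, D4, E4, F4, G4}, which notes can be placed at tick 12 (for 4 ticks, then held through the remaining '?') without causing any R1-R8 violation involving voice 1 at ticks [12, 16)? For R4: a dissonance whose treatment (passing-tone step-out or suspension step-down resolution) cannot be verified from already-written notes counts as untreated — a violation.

{B3, D4}

G3: violates R2
A3: violates R4
B3: legal
C4: violates R4
D4: legal
E4: violates R3
F4: violates R3,R4
G4: violates R3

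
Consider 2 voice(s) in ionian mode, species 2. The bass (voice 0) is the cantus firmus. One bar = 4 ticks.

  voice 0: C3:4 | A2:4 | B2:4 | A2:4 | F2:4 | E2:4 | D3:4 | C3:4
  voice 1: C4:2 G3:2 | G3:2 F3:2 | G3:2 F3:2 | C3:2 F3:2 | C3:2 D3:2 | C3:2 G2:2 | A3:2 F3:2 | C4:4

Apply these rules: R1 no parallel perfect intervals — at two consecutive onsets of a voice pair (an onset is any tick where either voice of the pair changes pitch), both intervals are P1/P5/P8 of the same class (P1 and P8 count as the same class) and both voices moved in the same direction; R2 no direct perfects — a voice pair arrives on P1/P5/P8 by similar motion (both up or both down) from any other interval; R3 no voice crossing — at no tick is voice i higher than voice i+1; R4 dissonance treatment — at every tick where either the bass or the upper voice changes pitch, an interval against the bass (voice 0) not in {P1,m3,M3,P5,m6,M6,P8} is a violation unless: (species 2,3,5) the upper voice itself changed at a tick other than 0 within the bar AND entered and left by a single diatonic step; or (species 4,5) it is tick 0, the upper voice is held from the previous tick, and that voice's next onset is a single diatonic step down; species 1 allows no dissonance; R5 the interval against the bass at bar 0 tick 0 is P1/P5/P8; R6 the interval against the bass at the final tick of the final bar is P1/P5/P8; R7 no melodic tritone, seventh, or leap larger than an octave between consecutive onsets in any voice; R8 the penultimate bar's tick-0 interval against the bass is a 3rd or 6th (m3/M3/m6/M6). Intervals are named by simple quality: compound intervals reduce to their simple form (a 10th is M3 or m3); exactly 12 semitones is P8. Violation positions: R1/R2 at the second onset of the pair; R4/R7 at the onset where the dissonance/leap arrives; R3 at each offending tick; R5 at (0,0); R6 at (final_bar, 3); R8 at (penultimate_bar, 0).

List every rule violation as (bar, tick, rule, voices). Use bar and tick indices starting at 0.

(1, 0, R4, (0, 1))
(2, 2, R4, (0, 1))
(4, 0, R2, (0, 1))
(6, 0, R2, (0, 1))
(6, 0, R7, (0,))
(6, 0, R7, (1,))
(6, 0, R8, (0, 1))

bar 0: v0=C3 v1=C4 downbeat P8
bar 1: v0=A2 v1=G3 downbeat m7
bar 2: v0=B2 v1=G3 downbeat m6
bar 3: v0=A2 v1=C3 downbeat m3
bar 4: v0=F2 v1=C3 downbeat P5
bar 5: v0=E2 v1=C3 downbeat m6
bar 6: v0=D3 v1=A3 downbeat P5
bar 7: v0=C3 v1=C4 downbeat P8
  -> R4 @ bar 1 tick 0 v(0, 1): A2/G3 m7 untreated
  -> R4 @ bar 2 tick 2 v(0, 1): B2/F3 TT untreated
  -> R2 @ bar 4 tick 0 v(0, 1): A2/F3 m6 -> F2/C3 P5 similar
  -> R2 @ bar 6 tick 0 v(0, 1): E2/G2 m3 -> D3/A3 P5 similar
  -> R7 @ bar 6 tick 0 v(0,): E2->D3 leap 10st
  -> R7 @ bar 6 tick 0 v(1,): G2->A3 leap 14st
  -> R8 @ bar 6 tick 0 v(0, 1): penult P5 not 3rd/6th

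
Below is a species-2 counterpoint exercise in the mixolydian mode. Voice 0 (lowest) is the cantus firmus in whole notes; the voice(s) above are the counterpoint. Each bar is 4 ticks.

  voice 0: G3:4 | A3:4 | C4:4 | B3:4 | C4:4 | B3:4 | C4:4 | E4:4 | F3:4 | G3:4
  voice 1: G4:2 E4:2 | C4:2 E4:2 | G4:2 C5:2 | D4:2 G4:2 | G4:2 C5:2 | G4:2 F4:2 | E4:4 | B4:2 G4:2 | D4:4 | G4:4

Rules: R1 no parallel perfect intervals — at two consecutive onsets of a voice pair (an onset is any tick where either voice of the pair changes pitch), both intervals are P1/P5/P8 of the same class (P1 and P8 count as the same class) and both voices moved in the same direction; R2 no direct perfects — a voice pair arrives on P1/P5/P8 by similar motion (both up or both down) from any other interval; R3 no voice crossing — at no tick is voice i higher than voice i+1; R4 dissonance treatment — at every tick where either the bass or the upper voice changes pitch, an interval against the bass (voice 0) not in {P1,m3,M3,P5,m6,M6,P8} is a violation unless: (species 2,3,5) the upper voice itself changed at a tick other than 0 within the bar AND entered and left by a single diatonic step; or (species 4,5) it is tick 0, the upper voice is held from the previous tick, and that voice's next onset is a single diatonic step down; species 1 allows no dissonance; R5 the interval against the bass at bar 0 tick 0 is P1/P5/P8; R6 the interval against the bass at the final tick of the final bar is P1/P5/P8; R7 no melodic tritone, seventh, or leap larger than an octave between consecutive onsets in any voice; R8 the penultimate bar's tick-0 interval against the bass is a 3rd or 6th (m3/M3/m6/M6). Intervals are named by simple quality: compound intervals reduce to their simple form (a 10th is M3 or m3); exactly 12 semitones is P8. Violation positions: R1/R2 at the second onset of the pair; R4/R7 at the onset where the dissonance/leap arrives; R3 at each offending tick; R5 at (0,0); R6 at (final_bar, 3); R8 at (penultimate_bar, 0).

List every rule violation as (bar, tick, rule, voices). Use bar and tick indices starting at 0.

(2, 0, R1, (0, 1))
(3, 0, R7, (1,))
(7, 0, R2, (0, 1))
(8, 0, R7, (0,))
(9, 0, R2, (0, 1))

bar 0: v0=G3 v1=G4 downbeat P8
bar 1: v0=A3 v1=C4 downbeat m3
bar 2: v0=C4 v1=G4 downbeat P5
bar 3: v0=B3 v1=D4 downbeat m3
bar 4: v0=C4 v1=G4 downbeat P5
bar 5: v0=B3 v1=G4 downbeat m6
bar 6: v0=C4 v1=E4 downbeat M3
bar 7: v0=E4 v1=B4 downbeat P5
bar 8: v0=F3 v1=D4 downbeat M6
bar 9: v0=G3 v1=G4 downbeat P8
  -> R1 @ bar 2 tick 0 v(0, 1): A3/E4 P5 -> C4/G4 P5 similar
  -> R7 @ bar 3 tick 0 v(1,): C5->D4 leap 10st
  -> R2 @ bar 7 tick 0 v(0, 1): C4/E4 M3 -> E4/B4 P5 similar
  -> R7 @ bar 8 tick 0 v(0,): E4->F3 leap 11st
  -> R2 @ bar 9 tick 0 v(0, 1): F3/D4 M6 -> G3/G4 P8 similar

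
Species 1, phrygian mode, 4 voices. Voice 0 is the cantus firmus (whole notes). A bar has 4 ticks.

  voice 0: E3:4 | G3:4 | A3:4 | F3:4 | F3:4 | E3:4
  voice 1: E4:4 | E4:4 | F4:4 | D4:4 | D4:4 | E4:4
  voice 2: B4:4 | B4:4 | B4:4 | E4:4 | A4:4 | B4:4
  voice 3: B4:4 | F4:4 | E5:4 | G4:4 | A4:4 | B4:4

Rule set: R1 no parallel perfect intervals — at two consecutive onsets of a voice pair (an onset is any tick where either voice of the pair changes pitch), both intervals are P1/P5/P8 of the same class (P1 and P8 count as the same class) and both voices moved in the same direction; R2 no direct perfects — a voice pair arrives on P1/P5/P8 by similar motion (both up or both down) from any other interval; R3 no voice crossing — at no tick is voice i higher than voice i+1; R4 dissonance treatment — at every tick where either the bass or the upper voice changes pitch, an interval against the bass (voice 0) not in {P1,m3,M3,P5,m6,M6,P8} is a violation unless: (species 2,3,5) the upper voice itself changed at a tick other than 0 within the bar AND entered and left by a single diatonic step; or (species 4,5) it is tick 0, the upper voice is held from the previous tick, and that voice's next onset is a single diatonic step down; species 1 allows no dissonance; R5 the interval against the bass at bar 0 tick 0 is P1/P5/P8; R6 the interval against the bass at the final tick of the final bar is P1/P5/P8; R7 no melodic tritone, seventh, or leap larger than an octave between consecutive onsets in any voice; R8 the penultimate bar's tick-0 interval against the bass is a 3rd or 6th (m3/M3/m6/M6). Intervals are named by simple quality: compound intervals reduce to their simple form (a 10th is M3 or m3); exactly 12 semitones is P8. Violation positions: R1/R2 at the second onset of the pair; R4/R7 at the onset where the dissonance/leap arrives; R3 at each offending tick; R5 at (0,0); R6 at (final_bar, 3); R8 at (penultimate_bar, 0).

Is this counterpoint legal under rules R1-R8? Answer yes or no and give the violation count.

No (15 violations)

bar 0: v0=E3 v1=E4 v2=B4 v3=B4 (P5)
bar 1: v0=G3 v1=E4 v2=B4 v3=F4 (m7)
bar 2: v0=A3 v1=F4 v2=B4 v3=E5 (P5)
bar 3: v0=F3 v1=D4 v2=E4 v3=G4 (M2)
bar 4: v0=F3 v1=D4 v2=A4 v3=A4 (M3)
bar 5: v0=E3 v1=E4 v2=B4 v3=B4 (P5)
  R3 @ bar1.0: B4 above F4
  R4 @ bar1.0: G3/F4 m7 untreated
  R7 @ bar1.0: B4->F4 leap 6st
  R3 @ bar1.1: B4 above F4
  R3 @ bar1.2: B4 above F4
  R3 @ bar1.3: B4 above F4
  R2 @ bar2.0: G3/F4 m7 -> A3/E5 P5 similar
  R4 @ bar2.0: A3/B4 M2 untreated
  R7 @ bar2.0: F4->E5 leap 11st
  R4 @ bar3.0: F3/E4 M7 untreated
  R4 @ bar3.0: F3/G4 M2 untreated
  R2 @ bar4.0: E4/G4 m3 -> A4/A4 P1 similar
  R1 @ bar5.0: D4/A4 P5 -> E4/B4 P5 similar
  R1 @ bar5.0: D4/A4 P5 -> E4/B4 P5 similar
  R1 @ bar5.0: A4/A4 P1 -> B4/B4 P1 similar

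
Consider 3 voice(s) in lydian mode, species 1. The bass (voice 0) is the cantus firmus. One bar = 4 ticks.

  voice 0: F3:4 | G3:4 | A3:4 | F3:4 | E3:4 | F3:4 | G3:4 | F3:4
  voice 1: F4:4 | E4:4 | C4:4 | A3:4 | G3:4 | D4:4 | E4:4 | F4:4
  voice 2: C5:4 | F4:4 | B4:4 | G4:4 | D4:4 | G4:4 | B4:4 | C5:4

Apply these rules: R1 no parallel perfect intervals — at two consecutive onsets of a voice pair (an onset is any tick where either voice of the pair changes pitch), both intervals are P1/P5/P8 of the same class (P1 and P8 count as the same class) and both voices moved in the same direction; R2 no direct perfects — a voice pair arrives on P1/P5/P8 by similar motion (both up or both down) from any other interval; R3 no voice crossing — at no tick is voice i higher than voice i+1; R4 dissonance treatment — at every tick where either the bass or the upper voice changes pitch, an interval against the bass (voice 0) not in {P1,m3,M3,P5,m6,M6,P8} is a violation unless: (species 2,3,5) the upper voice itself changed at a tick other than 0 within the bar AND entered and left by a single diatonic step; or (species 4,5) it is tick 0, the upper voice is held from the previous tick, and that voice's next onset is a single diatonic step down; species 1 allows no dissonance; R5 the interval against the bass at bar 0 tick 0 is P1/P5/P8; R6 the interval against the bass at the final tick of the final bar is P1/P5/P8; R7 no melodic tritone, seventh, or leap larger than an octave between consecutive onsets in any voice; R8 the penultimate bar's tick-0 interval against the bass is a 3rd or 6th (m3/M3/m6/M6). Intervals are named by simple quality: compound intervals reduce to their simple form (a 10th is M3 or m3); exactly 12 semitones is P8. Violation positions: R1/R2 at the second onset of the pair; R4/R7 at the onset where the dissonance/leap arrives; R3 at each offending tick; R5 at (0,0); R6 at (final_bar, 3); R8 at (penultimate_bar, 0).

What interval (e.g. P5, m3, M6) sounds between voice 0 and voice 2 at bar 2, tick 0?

voice 0=A3 voice 2=B4 -> M2

M2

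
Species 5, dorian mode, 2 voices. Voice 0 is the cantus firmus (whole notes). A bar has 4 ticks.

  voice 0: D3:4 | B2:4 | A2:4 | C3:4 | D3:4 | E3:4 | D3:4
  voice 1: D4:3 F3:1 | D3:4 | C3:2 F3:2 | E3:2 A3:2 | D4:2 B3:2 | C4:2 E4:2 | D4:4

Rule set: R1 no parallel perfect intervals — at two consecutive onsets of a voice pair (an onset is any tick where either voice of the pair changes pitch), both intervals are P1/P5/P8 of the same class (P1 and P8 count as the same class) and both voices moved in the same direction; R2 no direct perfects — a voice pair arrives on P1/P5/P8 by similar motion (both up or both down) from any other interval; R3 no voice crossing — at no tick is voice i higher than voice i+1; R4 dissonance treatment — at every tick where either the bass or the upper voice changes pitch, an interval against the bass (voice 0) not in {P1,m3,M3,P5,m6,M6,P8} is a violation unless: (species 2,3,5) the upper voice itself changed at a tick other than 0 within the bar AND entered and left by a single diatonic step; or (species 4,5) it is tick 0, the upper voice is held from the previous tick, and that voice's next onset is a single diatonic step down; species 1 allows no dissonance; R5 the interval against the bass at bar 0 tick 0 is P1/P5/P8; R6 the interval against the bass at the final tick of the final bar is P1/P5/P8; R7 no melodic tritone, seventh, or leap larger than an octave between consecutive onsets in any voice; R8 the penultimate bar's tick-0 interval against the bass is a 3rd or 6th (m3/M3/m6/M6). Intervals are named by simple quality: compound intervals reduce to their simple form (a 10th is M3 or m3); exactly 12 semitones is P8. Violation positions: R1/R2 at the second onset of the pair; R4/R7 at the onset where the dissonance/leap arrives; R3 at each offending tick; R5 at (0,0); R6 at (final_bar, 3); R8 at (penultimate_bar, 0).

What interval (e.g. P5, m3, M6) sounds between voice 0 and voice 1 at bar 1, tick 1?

m3

voice 0=B2 voice 1=D3 -> m3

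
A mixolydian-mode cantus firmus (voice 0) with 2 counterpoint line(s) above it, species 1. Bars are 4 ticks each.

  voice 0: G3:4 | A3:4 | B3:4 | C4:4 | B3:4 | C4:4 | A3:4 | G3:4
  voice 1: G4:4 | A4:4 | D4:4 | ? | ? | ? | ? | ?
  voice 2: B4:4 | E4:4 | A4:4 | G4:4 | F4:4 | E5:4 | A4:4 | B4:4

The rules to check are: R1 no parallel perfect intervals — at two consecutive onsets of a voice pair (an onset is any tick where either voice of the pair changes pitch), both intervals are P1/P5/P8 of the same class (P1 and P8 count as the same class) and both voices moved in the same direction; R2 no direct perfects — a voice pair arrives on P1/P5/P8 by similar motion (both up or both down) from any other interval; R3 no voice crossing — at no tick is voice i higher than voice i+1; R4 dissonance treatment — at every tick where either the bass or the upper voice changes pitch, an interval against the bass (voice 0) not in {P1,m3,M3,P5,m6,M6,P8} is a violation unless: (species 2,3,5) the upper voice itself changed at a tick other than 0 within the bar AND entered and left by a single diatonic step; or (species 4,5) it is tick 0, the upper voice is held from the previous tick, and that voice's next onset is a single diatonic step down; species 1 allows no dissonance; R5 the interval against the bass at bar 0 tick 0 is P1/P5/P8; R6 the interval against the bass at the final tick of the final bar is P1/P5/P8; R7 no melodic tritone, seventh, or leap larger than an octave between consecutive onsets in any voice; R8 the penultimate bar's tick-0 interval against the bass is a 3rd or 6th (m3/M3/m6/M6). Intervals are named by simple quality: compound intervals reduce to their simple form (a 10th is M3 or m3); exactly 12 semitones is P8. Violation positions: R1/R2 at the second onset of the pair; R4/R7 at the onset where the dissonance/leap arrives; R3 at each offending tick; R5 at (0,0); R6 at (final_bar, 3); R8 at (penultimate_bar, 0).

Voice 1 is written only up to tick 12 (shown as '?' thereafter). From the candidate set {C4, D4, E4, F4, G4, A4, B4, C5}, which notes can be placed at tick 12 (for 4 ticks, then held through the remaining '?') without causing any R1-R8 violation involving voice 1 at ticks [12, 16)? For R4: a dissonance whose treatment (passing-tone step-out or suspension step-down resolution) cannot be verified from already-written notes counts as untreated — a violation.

C4: violates R1
D4: violates R4
E4: legal
F4: violates R4
G4: violates R2
A4: violates R3
B4: violates R3,R4
C5: violates R2,R3,R7

{E4}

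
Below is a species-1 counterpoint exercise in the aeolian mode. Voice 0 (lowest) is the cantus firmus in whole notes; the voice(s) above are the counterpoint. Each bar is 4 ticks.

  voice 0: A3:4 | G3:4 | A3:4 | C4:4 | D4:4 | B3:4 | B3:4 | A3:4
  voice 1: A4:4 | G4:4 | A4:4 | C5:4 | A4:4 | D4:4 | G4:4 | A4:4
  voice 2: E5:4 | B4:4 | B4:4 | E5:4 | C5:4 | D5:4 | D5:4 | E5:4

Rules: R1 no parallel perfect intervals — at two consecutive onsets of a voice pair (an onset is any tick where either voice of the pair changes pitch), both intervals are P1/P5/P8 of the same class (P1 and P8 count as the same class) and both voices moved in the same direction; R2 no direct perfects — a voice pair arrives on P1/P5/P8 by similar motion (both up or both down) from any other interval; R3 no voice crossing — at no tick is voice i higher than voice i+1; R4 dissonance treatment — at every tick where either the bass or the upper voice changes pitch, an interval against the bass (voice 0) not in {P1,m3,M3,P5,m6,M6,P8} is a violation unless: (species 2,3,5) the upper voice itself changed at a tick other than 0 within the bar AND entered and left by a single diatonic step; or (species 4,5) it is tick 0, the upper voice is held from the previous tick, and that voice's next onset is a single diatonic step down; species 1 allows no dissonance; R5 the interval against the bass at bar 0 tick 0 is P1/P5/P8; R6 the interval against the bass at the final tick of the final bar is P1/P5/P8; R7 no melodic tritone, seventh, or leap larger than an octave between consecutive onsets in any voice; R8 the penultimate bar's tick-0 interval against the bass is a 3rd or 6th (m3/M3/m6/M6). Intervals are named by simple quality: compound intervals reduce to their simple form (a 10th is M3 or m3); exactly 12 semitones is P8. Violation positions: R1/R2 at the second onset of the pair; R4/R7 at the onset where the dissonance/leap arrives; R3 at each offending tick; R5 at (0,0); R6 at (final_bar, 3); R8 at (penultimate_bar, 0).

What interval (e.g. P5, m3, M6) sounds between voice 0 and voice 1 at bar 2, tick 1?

P8

voice 0=A3 voice 1=A4 -> P8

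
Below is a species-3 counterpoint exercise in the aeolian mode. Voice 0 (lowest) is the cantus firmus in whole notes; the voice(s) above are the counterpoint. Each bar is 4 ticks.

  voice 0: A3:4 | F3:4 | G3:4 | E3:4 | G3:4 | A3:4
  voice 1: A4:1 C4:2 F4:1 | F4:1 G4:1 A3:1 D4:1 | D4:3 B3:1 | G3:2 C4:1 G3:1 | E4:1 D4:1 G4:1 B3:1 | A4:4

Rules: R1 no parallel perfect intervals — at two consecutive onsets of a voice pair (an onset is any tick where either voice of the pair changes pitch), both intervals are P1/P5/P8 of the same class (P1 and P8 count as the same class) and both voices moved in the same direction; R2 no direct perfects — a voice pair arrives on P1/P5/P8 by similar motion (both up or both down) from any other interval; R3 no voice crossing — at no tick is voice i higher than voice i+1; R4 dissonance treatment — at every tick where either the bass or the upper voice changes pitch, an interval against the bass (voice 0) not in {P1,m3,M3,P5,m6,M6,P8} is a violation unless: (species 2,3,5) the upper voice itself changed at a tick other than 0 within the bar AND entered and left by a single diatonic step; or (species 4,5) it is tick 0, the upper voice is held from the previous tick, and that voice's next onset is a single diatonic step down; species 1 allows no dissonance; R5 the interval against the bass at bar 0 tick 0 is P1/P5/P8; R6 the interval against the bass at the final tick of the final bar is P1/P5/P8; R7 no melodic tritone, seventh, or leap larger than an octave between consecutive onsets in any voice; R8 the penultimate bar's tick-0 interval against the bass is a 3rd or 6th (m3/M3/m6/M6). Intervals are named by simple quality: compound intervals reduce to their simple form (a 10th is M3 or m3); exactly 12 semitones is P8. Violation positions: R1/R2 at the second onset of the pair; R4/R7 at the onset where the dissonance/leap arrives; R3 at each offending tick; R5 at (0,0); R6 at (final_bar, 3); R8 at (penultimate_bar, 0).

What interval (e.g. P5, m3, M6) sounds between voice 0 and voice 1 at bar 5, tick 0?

P8

voice 0=A3 voice 1=A4 -> P8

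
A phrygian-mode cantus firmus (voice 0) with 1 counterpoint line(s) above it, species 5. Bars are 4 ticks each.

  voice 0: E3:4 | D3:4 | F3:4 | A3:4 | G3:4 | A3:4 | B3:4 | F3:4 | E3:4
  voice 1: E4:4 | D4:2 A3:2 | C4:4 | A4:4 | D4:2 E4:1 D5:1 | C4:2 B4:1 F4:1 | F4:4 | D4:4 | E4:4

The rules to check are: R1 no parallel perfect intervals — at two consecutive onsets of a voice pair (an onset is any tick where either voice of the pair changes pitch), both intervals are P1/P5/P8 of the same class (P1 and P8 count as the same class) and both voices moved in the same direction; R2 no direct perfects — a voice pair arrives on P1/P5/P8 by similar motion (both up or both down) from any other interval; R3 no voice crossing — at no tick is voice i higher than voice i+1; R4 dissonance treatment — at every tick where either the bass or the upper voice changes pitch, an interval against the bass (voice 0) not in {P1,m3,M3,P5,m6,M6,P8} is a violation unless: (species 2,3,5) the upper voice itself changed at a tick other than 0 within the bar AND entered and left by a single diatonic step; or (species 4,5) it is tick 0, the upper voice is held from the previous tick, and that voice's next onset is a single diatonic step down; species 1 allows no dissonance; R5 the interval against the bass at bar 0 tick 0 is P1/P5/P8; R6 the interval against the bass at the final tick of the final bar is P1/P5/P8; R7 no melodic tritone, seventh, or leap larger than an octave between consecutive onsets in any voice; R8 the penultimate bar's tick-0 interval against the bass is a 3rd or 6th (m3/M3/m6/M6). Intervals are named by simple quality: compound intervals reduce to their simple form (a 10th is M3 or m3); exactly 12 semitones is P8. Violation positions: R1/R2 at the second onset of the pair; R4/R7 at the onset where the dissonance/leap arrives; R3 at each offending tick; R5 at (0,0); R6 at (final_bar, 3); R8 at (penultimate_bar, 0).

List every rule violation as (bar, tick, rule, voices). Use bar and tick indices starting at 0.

(1, 0, R1, (0, 1))
(2, 0, R1, (0, 1))
(3, 0, R2, (0, 1))
(4, 0, R2, (0, 1))
(4, 3, R7, (1,))
(5, 0, R7, (1,))
(5, 2, R4, (0, 1))
(5, 2, R7, (1,))
(5, 3, R7, (1,))
(6, 0, R4, (0, 1))
(7, 0, R7, (0,))

bar 0: v0=E3 v1=E4 downbeat P8
bar 1: v0=D3 v1=D4 downbeat P8
bar 2: v0=F3 v1=C4 downbeat P5
bar 3: v0=A3 v1=A4 downbeat P8
bar 4: v0=G3 v1=D4 downbeat P5
bar 5: v0=A3 v1=C4 downbeat m3
bar 6: v0=B3 v1=F4 downbeat TT
bar 7: v0=F3 v1=D4 downbeat M6
bar 8: v0=E3 v1=E4 downbeat P8
  -> R1 @ bar 1 tick 0 v(0, 1): E3/E4 P8 -> D3/D4 P8 similar
  -> R1 @ bar 2 tick 0 v(0, 1): D3/A3 P5 -> F3/C4 P5 similar
  -> R2 @ bar 3 tick 0 v(0, 1): F3/C4 P5 -> A3/A4 P8 similar
  -> R2 @ bar 4 tick 0 v(0, 1): A3/A4 P8 -> G3/D4 P5 similar
  -> R7 @ bar 4 tick 3 v(1,): E4->D5 leap 10st
  -> R7 @ bar 5 tick 0 v(1,): D5->C4 leap 14st
  -> R4 @ bar 5 tick 2 v(0, 1): A3/B4 M2 untreated
  -> R7 @ bar 5 tick 2 v(1,): C4->B4 leap 11st
  -> R7 @ bar 5 tick 3 v(1,): B4->F4 leap 6st
  -> R4 @ bar 6 tick 0 v(0, 1): B3/F4 TT untreated
  -> R7 @ bar 7 tick 0 v(0,): B3->F3 leap 6st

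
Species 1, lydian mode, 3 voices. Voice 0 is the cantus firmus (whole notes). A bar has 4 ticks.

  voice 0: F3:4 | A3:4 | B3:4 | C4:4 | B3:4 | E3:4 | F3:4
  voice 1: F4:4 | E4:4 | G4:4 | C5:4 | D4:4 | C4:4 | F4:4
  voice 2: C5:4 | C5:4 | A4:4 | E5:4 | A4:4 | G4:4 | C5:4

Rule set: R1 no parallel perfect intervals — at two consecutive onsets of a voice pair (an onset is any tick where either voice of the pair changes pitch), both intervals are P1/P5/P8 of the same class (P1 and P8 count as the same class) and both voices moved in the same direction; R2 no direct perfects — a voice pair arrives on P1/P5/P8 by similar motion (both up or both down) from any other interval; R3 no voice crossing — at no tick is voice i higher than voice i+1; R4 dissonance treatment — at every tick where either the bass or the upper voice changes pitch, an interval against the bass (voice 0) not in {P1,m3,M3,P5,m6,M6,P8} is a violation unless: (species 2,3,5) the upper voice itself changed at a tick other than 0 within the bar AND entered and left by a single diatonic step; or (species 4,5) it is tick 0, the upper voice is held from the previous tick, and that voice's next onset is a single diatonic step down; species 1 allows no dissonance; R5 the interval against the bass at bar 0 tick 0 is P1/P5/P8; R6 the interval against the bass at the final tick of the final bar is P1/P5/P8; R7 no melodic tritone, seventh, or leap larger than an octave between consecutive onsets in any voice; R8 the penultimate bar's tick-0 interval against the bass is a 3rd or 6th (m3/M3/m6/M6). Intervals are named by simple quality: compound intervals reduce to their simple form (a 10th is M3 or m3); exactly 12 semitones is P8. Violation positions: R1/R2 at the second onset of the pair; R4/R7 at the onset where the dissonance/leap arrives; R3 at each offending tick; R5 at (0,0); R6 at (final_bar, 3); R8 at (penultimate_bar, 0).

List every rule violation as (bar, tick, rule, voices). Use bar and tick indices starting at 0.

(2, 0, R4, (0, 2))
(3, 0, R2, (0, 1))
(4, 0, R2, (1, 2))
(4, 0, R4, (0, 2))
(4, 0, R7, (1,))
(5, 0, R1, (1, 2))
(6, 0, R1, (1, 2))
(6, 0, R2, (0, 1))
(6, 0, R2, (0, 2))

bar 0: v0=F3 v1=F4 v2=C5 downbeat P5
bar 1: v0=A3 v1=E4 v2=C5 downbeat m3
bar 2: v0=B3 v1=G4 v2=A4 downbeat m7
bar 3: v0=C4 v1=C5 v2=E5 downbeat M3
bar 4: v0=B3 v1=D4 v2=A4 downbeat m7
bar 5: v0=E3 v1=C4 v2=G4 downbeat m3
bar 6: v0=F3 v1=F4 v2=C5 downbeat P5
  -> R4 @ bar 2 tick 0 v(0, 2): B3/A4 m7 untreated
  -> R2 @ bar 3 tick 0 v(0, 1): B3/G4 m6 -> C4/C5 P8 similar
  -> R2 @ bar 4 tick 0 v(1, 2): C5/E5 M3 -> D4/A4 P5 similar
  -> R4 @ bar 4 tick 0 v(0, 2): B3/A4 m7 untreated
  -> R7 @ bar 4 tick 0 v(1,): C5->D4 leap 10st
  -> R1 @ bar 5 tick 0 v(1, 2): D4/A4 P5 -> C4/G4 P5 similar
  -> R1 @ bar 6 tick 0 v(1, 2): C4/G4 P5 -> F4/C5 P5 similar
  -> R2 @ bar 6 tick 0 v(0, 1): E3/C4 m6 -> F3/F4 P8 similar
  -> R2 @ bar 6 tick 0 v(0, 2): E3/G4 m3 -> F3/C5 P5 similar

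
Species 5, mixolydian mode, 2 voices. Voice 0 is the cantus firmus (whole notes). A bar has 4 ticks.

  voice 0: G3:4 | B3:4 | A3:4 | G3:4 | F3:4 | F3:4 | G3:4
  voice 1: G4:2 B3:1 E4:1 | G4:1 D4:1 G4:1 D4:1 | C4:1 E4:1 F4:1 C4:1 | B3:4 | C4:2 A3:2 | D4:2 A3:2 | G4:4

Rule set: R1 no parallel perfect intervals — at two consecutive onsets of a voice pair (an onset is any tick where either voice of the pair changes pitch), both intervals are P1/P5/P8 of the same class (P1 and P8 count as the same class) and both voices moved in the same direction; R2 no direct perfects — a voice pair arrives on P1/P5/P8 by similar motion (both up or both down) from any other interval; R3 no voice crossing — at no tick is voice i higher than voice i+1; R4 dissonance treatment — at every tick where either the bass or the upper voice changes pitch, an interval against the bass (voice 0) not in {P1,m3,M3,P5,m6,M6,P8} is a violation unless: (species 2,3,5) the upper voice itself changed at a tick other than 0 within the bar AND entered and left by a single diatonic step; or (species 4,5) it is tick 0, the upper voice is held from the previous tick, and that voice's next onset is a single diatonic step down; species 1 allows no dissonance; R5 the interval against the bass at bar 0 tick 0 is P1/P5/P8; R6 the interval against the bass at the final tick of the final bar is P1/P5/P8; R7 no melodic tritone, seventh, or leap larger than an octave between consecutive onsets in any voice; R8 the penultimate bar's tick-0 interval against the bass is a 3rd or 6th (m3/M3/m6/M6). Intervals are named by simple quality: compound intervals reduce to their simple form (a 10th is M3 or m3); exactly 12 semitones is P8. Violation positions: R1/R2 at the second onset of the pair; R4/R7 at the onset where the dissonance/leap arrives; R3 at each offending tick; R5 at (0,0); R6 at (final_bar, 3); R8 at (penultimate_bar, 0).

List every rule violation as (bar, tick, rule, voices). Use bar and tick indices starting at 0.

(6, 0, R2, (0, 1))
(6, 0, R7, (1,))

bar 0: v0=G3 v1=G4 downbeat P8
bar 1: v0=B3 v1=G4 downbeat m6
bar 2: v0=A3 v1=C4 downbeat m3
bar 3: v0=G3 v1=B3 downbeat M3
bar 4: v0=F3 v1=C4 downbeat P5
bar 5: v0=F3 v1=D4 downbeat M6
bar 6: v0=G3 v1=G4 downbeat P8
  -> R2 @ bar 6 tick 0 v(0, 1): F3/A3 M3 -> G3/G4 P8 similar
  -> R7 @ bar 6 tick 0 v(1,): A3->G4 leap 10st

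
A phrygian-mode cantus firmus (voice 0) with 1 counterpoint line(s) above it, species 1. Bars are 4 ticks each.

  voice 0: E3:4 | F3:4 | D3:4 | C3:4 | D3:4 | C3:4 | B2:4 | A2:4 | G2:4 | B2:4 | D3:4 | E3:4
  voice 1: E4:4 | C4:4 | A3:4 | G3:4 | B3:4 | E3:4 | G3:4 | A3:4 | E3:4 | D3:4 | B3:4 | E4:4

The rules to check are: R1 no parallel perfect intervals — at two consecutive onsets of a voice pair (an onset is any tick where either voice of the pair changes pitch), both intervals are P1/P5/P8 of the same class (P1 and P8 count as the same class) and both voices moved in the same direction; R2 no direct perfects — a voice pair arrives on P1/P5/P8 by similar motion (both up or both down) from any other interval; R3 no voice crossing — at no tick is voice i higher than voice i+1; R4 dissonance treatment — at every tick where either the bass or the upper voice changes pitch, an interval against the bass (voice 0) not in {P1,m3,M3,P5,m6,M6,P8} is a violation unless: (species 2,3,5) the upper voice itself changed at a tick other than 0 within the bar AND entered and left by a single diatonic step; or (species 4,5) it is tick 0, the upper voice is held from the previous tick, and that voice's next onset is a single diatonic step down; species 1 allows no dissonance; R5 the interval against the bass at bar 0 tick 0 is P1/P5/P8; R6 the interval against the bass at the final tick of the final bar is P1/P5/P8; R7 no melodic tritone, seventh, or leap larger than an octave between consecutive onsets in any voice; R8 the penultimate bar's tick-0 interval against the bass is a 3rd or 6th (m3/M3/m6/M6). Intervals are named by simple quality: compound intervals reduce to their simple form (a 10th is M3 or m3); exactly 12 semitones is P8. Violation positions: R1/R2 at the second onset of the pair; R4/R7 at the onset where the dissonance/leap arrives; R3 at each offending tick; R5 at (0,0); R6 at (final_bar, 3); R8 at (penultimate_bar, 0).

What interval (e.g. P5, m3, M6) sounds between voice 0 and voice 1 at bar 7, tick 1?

P8

voice 0=A2 voice 1=A3 -> P8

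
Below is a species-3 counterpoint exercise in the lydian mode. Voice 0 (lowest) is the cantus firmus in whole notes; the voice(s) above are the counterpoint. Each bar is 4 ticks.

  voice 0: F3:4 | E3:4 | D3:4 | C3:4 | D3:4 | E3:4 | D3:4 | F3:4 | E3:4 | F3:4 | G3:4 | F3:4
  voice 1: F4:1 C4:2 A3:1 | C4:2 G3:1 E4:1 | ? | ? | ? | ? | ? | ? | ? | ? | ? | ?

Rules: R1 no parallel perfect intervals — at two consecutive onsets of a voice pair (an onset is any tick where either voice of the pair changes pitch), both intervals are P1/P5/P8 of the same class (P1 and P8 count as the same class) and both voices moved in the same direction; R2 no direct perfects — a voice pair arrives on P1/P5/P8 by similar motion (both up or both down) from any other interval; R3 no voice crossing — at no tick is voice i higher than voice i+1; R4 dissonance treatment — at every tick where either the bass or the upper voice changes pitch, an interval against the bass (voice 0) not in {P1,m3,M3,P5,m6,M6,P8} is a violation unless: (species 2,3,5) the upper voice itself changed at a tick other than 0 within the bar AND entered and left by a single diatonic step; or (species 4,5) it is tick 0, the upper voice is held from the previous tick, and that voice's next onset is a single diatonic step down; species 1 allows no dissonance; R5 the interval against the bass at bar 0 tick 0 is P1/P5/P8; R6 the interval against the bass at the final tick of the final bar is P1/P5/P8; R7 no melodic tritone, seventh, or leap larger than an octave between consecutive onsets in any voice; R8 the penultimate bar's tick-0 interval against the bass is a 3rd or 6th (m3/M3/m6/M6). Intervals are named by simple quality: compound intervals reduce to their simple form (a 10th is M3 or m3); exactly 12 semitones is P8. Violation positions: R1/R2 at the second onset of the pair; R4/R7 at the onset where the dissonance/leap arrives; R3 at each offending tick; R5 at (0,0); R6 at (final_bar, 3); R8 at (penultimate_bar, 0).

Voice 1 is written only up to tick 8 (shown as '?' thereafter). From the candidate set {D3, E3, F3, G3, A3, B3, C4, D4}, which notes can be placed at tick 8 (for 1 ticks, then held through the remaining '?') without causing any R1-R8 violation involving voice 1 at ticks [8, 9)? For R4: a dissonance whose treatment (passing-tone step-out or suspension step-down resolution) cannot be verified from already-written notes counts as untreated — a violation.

D3: violates R1,R7
E3: violates R4
F3: violates R7
G3: violates R4
A3: violates R2
B3: legal
C4: violates R4
D4: violates R1

{B3}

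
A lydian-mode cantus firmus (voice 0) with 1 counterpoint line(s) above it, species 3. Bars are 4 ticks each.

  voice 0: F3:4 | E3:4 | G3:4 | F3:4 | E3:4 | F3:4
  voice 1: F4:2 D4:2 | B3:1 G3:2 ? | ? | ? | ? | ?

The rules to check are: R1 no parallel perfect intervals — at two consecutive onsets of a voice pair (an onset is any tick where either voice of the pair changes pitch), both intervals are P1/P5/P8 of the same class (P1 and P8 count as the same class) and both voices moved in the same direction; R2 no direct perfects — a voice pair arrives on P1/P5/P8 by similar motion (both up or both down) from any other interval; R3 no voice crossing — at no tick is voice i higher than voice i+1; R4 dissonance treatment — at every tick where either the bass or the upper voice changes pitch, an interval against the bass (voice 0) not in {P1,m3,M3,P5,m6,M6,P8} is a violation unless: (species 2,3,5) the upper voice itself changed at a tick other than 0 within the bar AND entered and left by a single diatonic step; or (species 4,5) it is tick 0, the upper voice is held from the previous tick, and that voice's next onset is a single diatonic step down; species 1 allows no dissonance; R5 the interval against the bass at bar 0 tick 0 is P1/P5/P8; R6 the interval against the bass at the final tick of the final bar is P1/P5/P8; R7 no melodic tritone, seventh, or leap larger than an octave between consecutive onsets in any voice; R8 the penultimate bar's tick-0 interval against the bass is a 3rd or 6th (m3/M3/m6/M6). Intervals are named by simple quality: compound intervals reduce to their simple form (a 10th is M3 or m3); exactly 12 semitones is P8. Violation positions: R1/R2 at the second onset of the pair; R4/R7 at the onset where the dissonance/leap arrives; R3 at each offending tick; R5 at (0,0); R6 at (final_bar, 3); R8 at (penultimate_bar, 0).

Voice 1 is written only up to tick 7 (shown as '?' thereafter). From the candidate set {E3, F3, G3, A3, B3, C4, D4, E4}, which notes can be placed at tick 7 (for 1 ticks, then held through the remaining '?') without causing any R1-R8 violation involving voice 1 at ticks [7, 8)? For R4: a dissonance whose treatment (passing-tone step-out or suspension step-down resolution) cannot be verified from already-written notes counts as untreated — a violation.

E3: legal
F3: violates R4
G3: legal
A3: violates R4
B3: legal
C4: legal
D4: violates R4
E4: legal

{B3, C4, E3, E4, G3}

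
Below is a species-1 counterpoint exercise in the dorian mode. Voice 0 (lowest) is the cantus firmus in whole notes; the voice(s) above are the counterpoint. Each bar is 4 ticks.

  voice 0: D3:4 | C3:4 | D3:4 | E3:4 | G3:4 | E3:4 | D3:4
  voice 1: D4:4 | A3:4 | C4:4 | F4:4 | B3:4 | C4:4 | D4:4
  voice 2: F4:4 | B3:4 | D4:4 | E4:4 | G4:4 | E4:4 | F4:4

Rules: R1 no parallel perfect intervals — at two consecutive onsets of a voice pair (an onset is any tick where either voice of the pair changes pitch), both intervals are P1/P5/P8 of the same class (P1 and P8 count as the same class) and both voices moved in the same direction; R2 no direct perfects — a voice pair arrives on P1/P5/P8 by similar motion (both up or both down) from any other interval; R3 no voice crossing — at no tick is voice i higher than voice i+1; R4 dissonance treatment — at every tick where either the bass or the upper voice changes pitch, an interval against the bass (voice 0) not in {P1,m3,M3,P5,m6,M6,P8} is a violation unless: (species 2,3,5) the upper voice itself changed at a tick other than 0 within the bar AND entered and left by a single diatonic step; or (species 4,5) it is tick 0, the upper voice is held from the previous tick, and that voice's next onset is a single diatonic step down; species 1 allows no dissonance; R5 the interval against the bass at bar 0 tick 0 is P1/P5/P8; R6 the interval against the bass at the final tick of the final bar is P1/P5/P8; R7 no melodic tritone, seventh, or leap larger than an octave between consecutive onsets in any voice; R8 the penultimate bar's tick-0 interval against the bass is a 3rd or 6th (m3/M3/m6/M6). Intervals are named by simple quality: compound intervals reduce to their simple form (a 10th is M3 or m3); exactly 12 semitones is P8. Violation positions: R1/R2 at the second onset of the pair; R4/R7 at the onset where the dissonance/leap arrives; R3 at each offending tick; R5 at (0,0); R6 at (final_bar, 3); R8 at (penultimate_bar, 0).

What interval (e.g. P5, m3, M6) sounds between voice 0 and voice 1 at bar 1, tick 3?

voice 0=C3 voice 1=A3 -> M6

M6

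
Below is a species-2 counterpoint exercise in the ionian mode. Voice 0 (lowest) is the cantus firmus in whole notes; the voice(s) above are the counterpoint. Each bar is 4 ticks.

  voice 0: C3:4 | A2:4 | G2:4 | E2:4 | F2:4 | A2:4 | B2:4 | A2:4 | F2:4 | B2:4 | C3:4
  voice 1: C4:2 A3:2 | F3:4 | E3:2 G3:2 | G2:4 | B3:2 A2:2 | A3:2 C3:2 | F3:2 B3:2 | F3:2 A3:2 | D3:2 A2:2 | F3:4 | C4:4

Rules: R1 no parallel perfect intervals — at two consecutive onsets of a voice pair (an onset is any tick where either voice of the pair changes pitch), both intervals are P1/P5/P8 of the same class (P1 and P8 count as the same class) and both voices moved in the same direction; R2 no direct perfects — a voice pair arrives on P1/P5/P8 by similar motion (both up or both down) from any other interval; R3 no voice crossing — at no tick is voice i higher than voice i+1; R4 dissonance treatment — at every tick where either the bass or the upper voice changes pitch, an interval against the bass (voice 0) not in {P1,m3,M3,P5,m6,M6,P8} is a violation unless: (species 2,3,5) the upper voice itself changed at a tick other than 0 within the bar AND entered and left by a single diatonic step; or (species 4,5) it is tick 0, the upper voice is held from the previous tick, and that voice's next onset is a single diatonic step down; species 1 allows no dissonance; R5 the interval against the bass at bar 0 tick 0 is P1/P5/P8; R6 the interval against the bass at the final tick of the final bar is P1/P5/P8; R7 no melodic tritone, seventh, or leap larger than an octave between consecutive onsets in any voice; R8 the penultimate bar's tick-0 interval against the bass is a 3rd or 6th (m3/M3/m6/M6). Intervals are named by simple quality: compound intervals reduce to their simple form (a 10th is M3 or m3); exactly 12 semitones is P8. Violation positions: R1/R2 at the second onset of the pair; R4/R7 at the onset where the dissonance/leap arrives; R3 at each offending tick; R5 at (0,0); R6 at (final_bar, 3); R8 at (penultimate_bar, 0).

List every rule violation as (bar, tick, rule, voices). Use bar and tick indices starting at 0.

bar 0: v0=C3 v1=C4 downbeat P8
bar 1: v0=A2 v1=F3 downbeat m6
bar 2: v0=G2 v1=E3 downbeat M6
bar 3: v0=E2 v1=G2 downbeat m3
bar 4: v0=F2 v1=B3 downbeat TT
bar 5: v0=A2 v1=A3 downbeat P8
bar 6: v0=B2 v1=F3 downbeat TT
bar 7: v0=A2 v1=F3 downbeat m6
bar 8: v0=F2 v1=D3 downbeat M6
bar 9: v0=B2 v1=F3 downbeat TT
bar 10: v0=C3 v1=C4 downbeat P8
  -> R4 @ bar 4 tick 0 v(0, 1): F2/B3 TT untreated
  -> R7 @ bar 4 tick 0 v(1,): G2->B3 leap 16st
  -> R7 @ bar 4 tick 2 v(1,): B3->A2 leap 14st
  -> R2 @ bar 5 tick 0 v(0, 1): F2/A2 M3 -> A2/A3 P8 similar
  -> R4 @ bar 6 tick 0 v(0, 1): B2/F3 TT untreated
  -> R7 @ bar 6 tick 2 v(1,): F3->B3 leap 6st
  -> R7 @ bar 7 tick 0 v(1,): B3->F3 leap 6st
  -> R4 @ bar 9 tick 0 v(0, 1): B2/F3 TT untreated
  -> R7 @ bar 9 tick 0 v(0,): F2->B2 leap 6st
  -> R8 @ bar 9 tick 0 v(0, 1): penult TT not 3rd/6th
  -> R2 @ bar 10 tick 0 v(0, 1): B2/F3 TT -> C3/C4 P8 similar

(4, 0, R4, (0, 1))
(4, 0, R7, (1,))
(4, 2, R7, (1,))
(5, 0, R2, (0, 1))
(6, 0, R4, (0, 1))
(6, 2, R7, (1,))
(7, 0, R7, (1,))
(9, 0, R4, (0, 1))
(9, 0, R7, (0,))
(9, 0, R8, (0, 1))
(10, 0, R2, (0, 1))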